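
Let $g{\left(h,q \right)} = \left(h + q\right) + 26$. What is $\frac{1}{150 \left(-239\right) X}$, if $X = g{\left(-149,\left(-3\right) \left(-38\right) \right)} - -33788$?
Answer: $- \frac{1}{1210977150} \approx -8.2578 \cdot 10^{-10}$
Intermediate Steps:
$g{\left(h,q \right)} = 26 + h + q$
$X = 33779$ ($X = \left(26 - 149 - -114\right) - -33788 = \left(26 - 149 + 114\right) + 33788 = -9 + 33788 = 33779$)
$\frac{1}{150 \left(-239\right) X} = \frac{1}{150 \left(-239\right) 33779} = \frac{1}{-35850} \cdot \frac{1}{33779} = \left(- \frac{1}{35850}\right) \frac{1}{33779} = - \frac{1}{1210977150}$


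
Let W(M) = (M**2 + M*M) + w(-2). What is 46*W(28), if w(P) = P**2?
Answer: 72312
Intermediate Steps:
W(M) = 4 + 2*M**2 (W(M) = (M**2 + M*M) + (-2)**2 = (M**2 + M**2) + 4 = 2*M**2 + 4 = 4 + 2*M**2)
46*W(28) = 46*(4 + 2*28**2) = 46*(4 + 2*784) = 46*(4 + 1568) = 46*1572 = 72312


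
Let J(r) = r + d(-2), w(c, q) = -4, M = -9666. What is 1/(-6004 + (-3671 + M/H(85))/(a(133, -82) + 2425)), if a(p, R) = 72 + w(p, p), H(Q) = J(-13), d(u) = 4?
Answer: -2493/14970569 ≈ -0.00016653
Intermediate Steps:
J(r) = 4 + r (J(r) = r + 4 = 4 + r)
H(Q) = -9 (H(Q) = 4 - 13 = -9)
a(p, R) = 68 (a(p, R) = 72 - 4 = 68)
1/(-6004 + (-3671 + M/H(85))/(a(133, -82) + 2425)) = 1/(-6004 + (-3671 - 9666/(-9))/(68 + 2425)) = 1/(-6004 + (-3671 - 9666*(-⅑))/2493) = 1/(-6004 + (-3671 + 1074)*(1/2493)) = 1/(-6004 - 2597*1/2493) = 1/(-6004 - 2597/2493) = 1/(-14970569/2493) = -2493/14970569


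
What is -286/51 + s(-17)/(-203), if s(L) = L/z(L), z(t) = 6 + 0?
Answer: -38609/6902 ≈ -5.5939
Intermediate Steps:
z(t) = 6
s(L) = L/6
-286/51 + s(-17)/(-203) = -286/51 + ((1/6)*(-17))/(-203) = -286*1/51 - 17/6*(-1/203) = -286/51 + 17/1218 = -38609/6902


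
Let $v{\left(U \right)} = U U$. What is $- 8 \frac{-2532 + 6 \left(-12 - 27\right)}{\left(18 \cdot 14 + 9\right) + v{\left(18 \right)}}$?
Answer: $\frac{7376}{195} \approx 37.826$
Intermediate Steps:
$v{\left(U \right)} = U^{2}$
$- 8 \frac{-2532 + 6 \left(-12 - 27\right)}{\left(18 \cdot 14 + 9\right) + v{\left(18 \right)}} = - 8 \frac{-2532 + 6 \left(-12 - 27\right)}{\left(18 \cdot 14 + 9\right) + 18^{2}} = - 8 \frac{-2532 + 6 \left(-39\right)}{\left(252 + 9\right) + 324} = - 8 \frac{-2532 - 234}{261 + 324} = - 8 \left(- \frac{2766}{585}\right) = - 8 \left(\left(-2766\right) \frac{1}{585}\right) = \left(-8\right) \left(- \frac{922}{195}\right) = \frac{7376}{195}$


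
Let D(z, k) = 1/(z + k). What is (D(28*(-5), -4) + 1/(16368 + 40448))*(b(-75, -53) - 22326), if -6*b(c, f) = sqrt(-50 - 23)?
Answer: 6589891/42612 + 1771*I*sqrt(73)/1534032 ≈ 154.65 + 0.0098638*I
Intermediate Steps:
b(c, f) = -I*sqrt(73)/6 (b(c, f) = -sqrt(-50 - 23)/6 = -I*sqrt(73)/6)
D(z, k) = 1/(k + z)
(D(28*(-5), -4) + 1/(16368 + 40448))*(b(-75, -53) - 22326) = (1/(-4 + 28*(-5)) + 1/(16368 + 40448))*(-I*sqrt(73)/6 - 22326) = (1/(-4 - 140) + 1/56816)*(-22326 - I*sqrt(73)/6) = (1/(-144) + 1/56816)*(-22326 - I*sqrt(73)/6) = (-1/144 + 1/56816)*(-22326 - I*sqrt(73)/6) = -1771*(-22326 - I*sqrt(73)/6)/255672 = 6589891/42612 + 1771*I*sqrt(73)/1534032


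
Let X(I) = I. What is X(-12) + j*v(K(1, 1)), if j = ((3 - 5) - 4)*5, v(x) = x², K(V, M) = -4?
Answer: -492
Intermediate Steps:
j = -30 (j = (-2 - 4)*5 = -6*5 = -30)
X(-12) + j*v(K(1, 1)) = -12 - 30*(-4)² = -12 - 30*16 = -12 - 480 = -492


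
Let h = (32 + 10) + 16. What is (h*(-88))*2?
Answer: -10208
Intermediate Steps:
h = 58 (h = 42 + 16 = 58)
(h*(-88))*2 = (58*(-88))*2 = -5104*2 = -10208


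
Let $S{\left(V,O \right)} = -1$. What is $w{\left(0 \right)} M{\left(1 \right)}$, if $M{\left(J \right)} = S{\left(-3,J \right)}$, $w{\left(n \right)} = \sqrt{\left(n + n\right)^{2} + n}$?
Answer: $0$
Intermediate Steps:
$w{\left(n \right)} = \sqrt{n + 4 n^{2}}$ ($w{\left(n \right)} = \sqrt{\left(2 n\right)^{2} + n} = \sqrt{4 n^{2} + n} = \sqrt{n + 4 n^{2}}$)
$M{\left(J \right)} = -1$
$w{\left(0 \right)} M{\left(1 \right)} = \sqrt{0 \left(1 + 4 \cdot 0\right)} \left(-1\right) = \sqrt{0 \left(1 + 0\right)} \left(-1\right) = \sqrt{0 \cdot 1} \left(-1\right) = \sqrt{0} \left(-1\right) = 0 \left(-1\right) = 0$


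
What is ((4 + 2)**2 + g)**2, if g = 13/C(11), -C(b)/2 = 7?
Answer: 241081/196 ≈ 1230.0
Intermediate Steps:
C(b) = -14 (C(b) = -2*7 = -14)
g = -13/14 (g = 13/(-14) = 13*(-1/14) = -13/14 ≈ -0.92857)
((4 + 2)**2 + g)**2 = ((4 + 2)**2 - 13/14)**2 = (6**2 - 13/14)**2 = (36 - 13/14)**2 = (491/14)**2 = 241081/196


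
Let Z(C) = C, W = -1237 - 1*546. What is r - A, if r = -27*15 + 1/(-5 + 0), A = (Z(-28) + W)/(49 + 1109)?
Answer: -2337053/5790 ≈ -403.64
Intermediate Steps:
W = -1783 (W = -1237 - 546 = -1783)
A = -1811/1158 (A = (-28 - 1783)/(49 + 1109) = -1811/1158 ≈ -1.5639)
r = -2026/5 (r = -405 + 1/(-5) = -405 - ⅕ = -2026/5 ≈ -405.20)
r - A = -2026/5 - 1*(-1811/1158) = -2026/5 + 1811/1158 = -2337053/5790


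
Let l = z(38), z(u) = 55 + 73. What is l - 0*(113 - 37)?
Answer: 128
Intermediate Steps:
z(u) = 128
l = 128
l - 0*(113 - 37) = 128 - 0*(113 - 37) = 128 - 0*76 = 128 - 1*0 = 128 + 0 = 128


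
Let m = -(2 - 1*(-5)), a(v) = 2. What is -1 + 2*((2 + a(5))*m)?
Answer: -57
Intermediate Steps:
m = -7 (m = -(2 + 5) = -1*7 = -7)
-1 + 2*((2 + a(5))*m) = -1 + 2*((2 + 2)*(-7)) = -1 + 2*(4*(-7)) = -1 + 2*(-28) = -1 - 56 = -57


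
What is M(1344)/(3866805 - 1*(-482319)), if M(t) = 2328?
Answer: 194/362427 ≈ 0.00053528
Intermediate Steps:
M(1344)/(3866805 - 1*(-482319)) = 2328/(3866805 - 1*(-482319)) = 2328/(3866805 + 482319) = 2328/4349124 = 2328*(1/4349124) = 194/362427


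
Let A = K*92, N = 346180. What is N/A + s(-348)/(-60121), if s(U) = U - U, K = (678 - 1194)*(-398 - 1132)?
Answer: 17309/3631608 ≈ 0.0047662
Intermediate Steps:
K = 789480 (K = -516*(-1530) = 789480)
s(U) = 0
A = 72632160 (A = 789480*92 = 72632160)
N/A + s(-348)/(-60121) = 346180/72632160 + 0/(-60121) = 346180*(1/72632160) + 0*(-1/60121) = 17309/3631608 + 0 = 17309/3631608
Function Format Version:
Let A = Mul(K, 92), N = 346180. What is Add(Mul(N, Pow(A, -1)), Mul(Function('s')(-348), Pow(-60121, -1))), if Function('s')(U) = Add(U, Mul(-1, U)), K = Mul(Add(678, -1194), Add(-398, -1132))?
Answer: Rational(17309, 3631608) ≈ 0.0047662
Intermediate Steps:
K = 789480 (K = Mul(-516, -1530) = 789480)
Function('s')(U) = 0
A = 72632160 (A = Mul(789480, 92) = 72632160)
Add(Mul(N, Pow(A, -1)), Mul(Function('s')(-348), Pow(-60121, -1))) = Add(Mul(346180, Pow(72632160, -1)), Mul(0, Pow(-60121, -1))) = Add(Mul(346180, Rational(1, 72632160)), Mul(0, Rational(-1, 60121))) = Add(Rational(17309, 3631608), 0) = Rational(17309, 3631608)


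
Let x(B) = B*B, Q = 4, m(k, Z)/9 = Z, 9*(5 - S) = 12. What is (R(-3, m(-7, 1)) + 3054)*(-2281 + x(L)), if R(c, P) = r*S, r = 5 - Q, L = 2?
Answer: -6962307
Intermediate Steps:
S = 11/3 (S = 5 - 1/9*12 = 5 - 4/3 = 11/3 ≈ 3.6667)
m(k, Z) = 9*Z
x(B) = B**2
r = 1 (r = 5 - 1*4 = 5 - 4 = 1)
R(c, P) = 11/3 (R(c, P) = 1*(11/3) = 11/3)
(R(-3, m(-7, 1)) + 3054)*(-2281 + x(L)) = (11/3 + 3054)*(-2281 + 2**2) = 9173*(-2281 + 4)/3 = (9173/3)*(-2277) = -6962307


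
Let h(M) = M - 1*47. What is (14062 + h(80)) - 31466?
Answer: -17371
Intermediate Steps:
h(M) = -47 + M (h(M) = M - 47 = -47 + M)
(14062 + h(80)) - 31466 = (14062 + (-47 + 80)) - 31466 = (14062 + 33) - 31466 = 14095 - 31466 = -17371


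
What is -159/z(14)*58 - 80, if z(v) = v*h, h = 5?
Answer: -7411/35 ≈ -211.74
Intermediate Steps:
z(v) = 5*v (z(v) = v*5 = 5*v)
-159/z(14)*58 - 80 = -159/(5*14)*58 - 80 = -159/70*58 - 80 = -4611/35 - 80 = -7411/35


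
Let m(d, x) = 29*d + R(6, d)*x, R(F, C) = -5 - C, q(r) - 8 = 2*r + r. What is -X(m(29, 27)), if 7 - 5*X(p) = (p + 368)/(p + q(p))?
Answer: -797/500 ≈ -1.5940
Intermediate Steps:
q(r) = 8 + 3*r (q(r) = 8 + (2*r + r) = 8 + 3*r)
m(d, x) = 29*d + x*(-5 - d) (m(d, x) = 29*d + (-5 - d)*x = 29*d + x*(-5 - d))
X(p) = 7/5 - (368 + p)/(5*(8 + 4*p)) (X(p) = 7/5 - (p + 368)/(5*(p + (8 + 3*p))) = 7/5 - (368 + p)/(5*(8 + 4*p)))
-X(m(29, 27)) = -3*(-104 + 9*(29*29 - 1*27*(5 + 29)))/(20*(2 + (29*29 - 1*27*(5 + 29)))) = -3*(-104 + 9*(841 - 1*27*34))/(20*(2 + (841 - 1*27*34))) = -3*(-104 + 9*(841 - 918))/(20*(2 + (841 - 918))) = -3*(-104 + 9*(-77))/(20*(2 - 77)) = -3*(-104 - 693)/(20*(-75)) = -3*(-1)*(-797)/(20*75) = -1*797/500 = -797/500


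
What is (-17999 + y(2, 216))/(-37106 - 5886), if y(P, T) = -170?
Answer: 18169/42992 ≈ 0.42261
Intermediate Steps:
(-17999 + y(2, 216))/(-37106 - 5886) = (-17999 - 170)/(-37106 - 5886) = -18169/(-42992) = -18169*(-1/42992) = 18169/42992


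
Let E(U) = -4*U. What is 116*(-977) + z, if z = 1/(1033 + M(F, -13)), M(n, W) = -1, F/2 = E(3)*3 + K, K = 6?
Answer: -116958623/1032 ≈ -1.1333e+5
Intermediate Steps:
F = -60 (F = 2*(-4*3*3 + 6) = 2*(-12*3 + 6) = 2*(-36 + 6) = 2*(-30) = -60)
z = 1/1032 (z = 1/(1033 - 1) = 1/1032 ≈ 0.00096899)
116*(-977) + z = 116*(-977) + 1/1032 = -113332 + 1/1032 = -116958623/1032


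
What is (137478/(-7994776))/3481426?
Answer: -68739/13916610515288 ≈ -4.9394e-9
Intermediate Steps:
(137478/(-7994776))/3481426 = (137478*(-1/7994776))*(1/3481426) = -68739/3997388*1/3481426 = -68739/13916610515288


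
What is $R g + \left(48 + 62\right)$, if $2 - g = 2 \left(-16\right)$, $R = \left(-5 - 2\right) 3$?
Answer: $-604$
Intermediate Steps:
$R = -21$ ($R = \left(-7\right) 3 = -21$)
$g = 34$ ($g = 2 - 2 \left(-16\right) = 2 - -32 = 2 + 32 = 34$)
$R g + \left(48 + 62\right) = \left(-21\right) 34 + \left(48 + 62\right) = -714 + 110 = -604$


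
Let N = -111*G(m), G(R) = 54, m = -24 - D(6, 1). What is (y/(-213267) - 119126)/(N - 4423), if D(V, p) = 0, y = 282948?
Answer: 8468642530/740534113 ≈ 11.436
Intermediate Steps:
m = -24 (m = -24 - 1*0 = -24 + 0 = -24)
N = -5994 (N = -111*54 = -5994)
(y/(-213267) - 119126)/(N - 4423) = (282948/(-213267) - 119126)/(-5994 - 4423) = (282948*(-1/213267) - 119126)/(-10417) = (-94316/71089 - 119126)*(-1/10417) = -8468642530/71089*(-1/10417) = 8468642530/740534113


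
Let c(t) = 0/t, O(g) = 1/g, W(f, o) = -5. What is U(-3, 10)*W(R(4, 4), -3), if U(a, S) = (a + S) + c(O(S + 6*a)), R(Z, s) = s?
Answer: -35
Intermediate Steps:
c(t) = 0
U(a, S) = S + a (U(a, S) = (a + S) + 0 = (S + a) + 0 = S + a)
U(-3, 10)*W(R(4, 4), -3) = (10 - 3)*(-5) = 7*(-5) = -35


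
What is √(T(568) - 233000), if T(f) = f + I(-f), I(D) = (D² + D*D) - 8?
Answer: 2*√103202 ≈ 642.50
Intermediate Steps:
I(D) = -8 + 2*D² (I(D) = (D² + D²) - 8 = 2*D² - 8 = -8 + 2*D²)
T(f) = -8 + f + 2*f² (T(f) = f + (-8 + 2*(-f)²) = f + (-8 + 2*f²) = -8 + f + 2*f²)
√(T(568) - 233000) = √((-8 + 568 + 2*568²) - 233000) = √((-8 + 568 + 2*322624) - 233000) = √((-8 + 568 + 645248) - 233000) = √(645808 - 233000) = √412808 = 2*√103202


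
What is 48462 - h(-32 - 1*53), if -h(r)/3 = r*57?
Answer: 33927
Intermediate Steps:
h(r) = -171*r (h(r) = -3*r*57 = -171*r)
48462 - h(-32 - 1*53) = 48462 - (-171)*(-32 - 1*53) = 48462 - (-171)*(-32 - 53) = 48462 - (-171)*(-85) = 48462 - 1*14535 = 48462 - 14535 = 33927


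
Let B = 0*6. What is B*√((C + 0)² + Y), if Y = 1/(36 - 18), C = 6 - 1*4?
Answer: 0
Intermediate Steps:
C = 2 (C = 6 - 4 = 2)
Y = 1/18 ≈ 0.055556
B = 0
B*√((C + 0)² + Y) = 0*√((2 + 0)² + 1/18) = 0*√(2² + 1/18) = 0*√(4 + 1/18) = 0*√(73/18) = 0*(√146/6) = 0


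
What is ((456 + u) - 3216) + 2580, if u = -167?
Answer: -347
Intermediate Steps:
((456 + u) - 3216) + 2580 = ((456 - 167) - 3216) + 2580 = (289 - 3216) + 2580 = -2927 + 2580 = -347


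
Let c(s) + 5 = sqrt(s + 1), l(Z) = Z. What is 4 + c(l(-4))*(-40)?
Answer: 204 - 40*I*sqrt(3) ≈ 204.0 - 69.282*I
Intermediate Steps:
c(s) = -5 + sqrt(1 + s) (c(s) = -5 + sqrt(s + 1) = -5 + sqrt(1 + s))
4 + c(l(-4))*(-40) = 4 + (-5 + sqrt(1 - 4))*(-40) = 4 + (-5 + sqrt(-3))*(-40) = 4 + (-5 + I*sqrt(3))*(-40) = 4 + (200 - 40*I*sqrt(3)) = 204 - 40*I*sqrt(3)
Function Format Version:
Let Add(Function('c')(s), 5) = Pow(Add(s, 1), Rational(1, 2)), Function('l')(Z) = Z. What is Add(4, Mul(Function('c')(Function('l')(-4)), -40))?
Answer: Add(204, Mul(-40, I, Pow(3, Rational(1, 2)))) ≈ Add(204.00, Mul(-69.282, I))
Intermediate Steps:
Function('c')(s) = Add(-5, Pow(Add(1, s), Rational(1, 2))) (Function('c')(s) = Add(-5, Pow(Add(s, 1), Rational(1, 2))) = Add(-5, Pow(Add(1, s), Rational(1, 2))))
Add(4, Mul(Function('c')(Function('l')(-4)), -40)) = Add(4, Mul(Add(-5, Pow(Add(1, -4), Rational(1, 2))), -40)) = Add(4, Mul(Add(-5, Pow(-3, Rational(1, 2))), -40)) = Add(4, Mul(Add(-5, Mul(I, Pow(3, Rational(1, 2)))), -40)) = Add(4, Add(200, Mul(-40, I, Pow(3, Rational(1, 2))))) = Add(204, Mul(-40, I, Pow(3, Rational(1, 2))))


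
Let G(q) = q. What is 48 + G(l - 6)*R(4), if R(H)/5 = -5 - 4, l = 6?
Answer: 48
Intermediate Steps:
R(H) = -45 (R(H) = 5*(-5 - 4) = 5*(-9) = -45)
48 + G(l - 6)*R(4) = 48 + (6 - 6)*(-45) = 48 + 0*(-45) = 48 + 0 = 48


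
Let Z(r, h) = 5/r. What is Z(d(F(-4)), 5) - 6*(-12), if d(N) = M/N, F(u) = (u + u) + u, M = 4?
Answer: 57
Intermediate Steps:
F(u) = 3*u (F(u) = 2*u + u = 3*u)
d(N) = 4/N
Z(d(F(-4)), 5) - 6*(-12) = 5/((4/((3*(-4))))) - 6*(-12) = 5/((4/(-12))) + 72 = 5/((4*(-1/12))) + 72 = 5/(-1/3) + 72 = 5*(-3) + 72 = -15 + 72 = 57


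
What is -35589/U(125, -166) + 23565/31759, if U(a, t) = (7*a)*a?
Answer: 206735832/496234375 ≈ 0.41661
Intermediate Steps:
U(a, t) = 7*a²
-35589/U(125, -166) + 23565/31759 = -35589/(7*125²) + 23565/31759 = -35589/(7*15625) + 23565*(1/31759) = -35589/109375 + 23565/31759 = 206735832/496234375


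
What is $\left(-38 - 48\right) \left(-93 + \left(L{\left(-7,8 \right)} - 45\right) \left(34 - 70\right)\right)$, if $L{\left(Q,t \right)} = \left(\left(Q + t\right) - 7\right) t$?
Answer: $-279930$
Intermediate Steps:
$L{\left(Q,t \right)} = t \left(-7 + Q + t\right)$ ($L{\left(Q,t \right)} = \left(-7 + Q + t\right) t = t \left(-7 + Q + t\right)$)
$\left(-38 - 48\right) \left(-93 + \left(L{\left(-7,8 \right)} - 45\right) \left(34 - 70\right)\right) = \left(-38 - 48\right) \left(-93 + \left(8 \left(-7 - 7 + 8\right) - 45\right) \left(34 - 70\right)\right) = \left(-38 - 48\right) \left(-93 + \left(8 \left(-6\right) - 45\right) \left(-36\right)\right) = - 86 \left(-93 + \left(-48 - 45\right) \left(-36\right)\right) = - 86 \left(-93 - -3348\right) = - 86 \left(-93 + 3348\right) = \left(-86\right) 3255 = -279930$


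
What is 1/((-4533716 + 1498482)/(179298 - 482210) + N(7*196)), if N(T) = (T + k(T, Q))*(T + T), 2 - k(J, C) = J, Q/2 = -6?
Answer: 151456/832708145 ≈ 0.00018188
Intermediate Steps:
Q = -12 (Q = 2*(-6) = -12)
k(J, C) = 2 - J
N(T) = 4*T (N(T) = (T + (2 - T))*(T + T) = 2*(2*T) = 4*T)
1/((-4533716 + 1498482)/(179298 - 482210) + N(7*196)) = 1/((-4533716 + 1498482)/(179298 - 482210) + 4*(7*196)) = 1/(-3035234/(-302912) + 4*1372) = 1/(-3035234*(-1/302912) + 5488) = 1/(1517617/151456 + 5488) = 1/(832708145/151456) = 151456/832708145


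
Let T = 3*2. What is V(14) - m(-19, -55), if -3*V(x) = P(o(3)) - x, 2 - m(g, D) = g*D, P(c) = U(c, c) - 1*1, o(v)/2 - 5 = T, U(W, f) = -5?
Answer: 3149/3 ≈ 1049.7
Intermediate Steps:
T = 6
o(v) = 22 (o(v) = 10 + 2*6 = 10 + 12 = 22)
P(c) = -6 (P(c) = -5 - 1*1 = -5 - 1 = -6)
m(g, D) = 2 - D*g (m(g, D) = 2 - g*D = 2 - D*g)
V(x) = 2 + x/3 (V(x) = -(-6 - x)/3 = 2 + x/3)
V(14) - m(-19, -55) = (2 + (⅓)*14) - (2 - 1*(-55)*(-19)) = (2 + 14/3) - (2 - 1045) = 20/3 - 1*(-1043) = 20/3 + 1043 = 3149/3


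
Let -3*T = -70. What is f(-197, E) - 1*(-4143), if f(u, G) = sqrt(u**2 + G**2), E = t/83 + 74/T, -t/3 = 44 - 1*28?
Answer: 4143 + sqrt(327566867314)/2905 ≈ 4340.0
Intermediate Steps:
T = 70/3 (T = -1/3*(-70) = 70/3 ≈ 23.333)
t = -48 (t = -3*(44 - 1*28) = -3*(44 - 28) = -3*16 = -48)
E = 7533/2905 (E = -48/83 + 74/(70/3) = -48*1/83 + 74*(3/70) = -48/83 + 111/35 = 7533/2905 ≈ 2.5931)
f(u, G) = sqrt(G**2 + u**2)
f(-197, E) - 1*(-4143) = sqrt((7533/2905)**2 + (-197)**2) - 1*(-4143) = sqrt(56746089/8439025 + 38809) + 4143 = sqrt(327566867314/8439025) + 4143 = sqrt(327566867314)/2905 + 4143 = 4143 + sqrt(327566867314)/2905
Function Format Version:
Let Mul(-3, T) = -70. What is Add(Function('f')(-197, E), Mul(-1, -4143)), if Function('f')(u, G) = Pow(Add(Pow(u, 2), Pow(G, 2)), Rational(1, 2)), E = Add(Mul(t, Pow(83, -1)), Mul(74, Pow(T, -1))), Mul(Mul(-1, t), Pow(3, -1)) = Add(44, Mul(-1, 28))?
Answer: Add(4143, Mul(Rational(1, 2905), Pow(327566867314, Rational(1, 2)))) ≈ 4340.0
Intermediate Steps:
T = Rational(70, 3) (T = Mul(Rational(-1, 3), -70) = Rational(70, 3) ≈ 23.333)
t = -48 (t = Mul(-3, Add(44, Mul(-1, 28))) = Mul(-3, Add(44, -28)) = Mul(-3, 16) = -48)
E = Rational(7533, 2905) (E = Add(Mul(-48, Pow(83, -1)), Mul(74, Pow(Rational(70, 3), -1))) = Add(Mul(-48, Rational(1, 83)), Mul(74, Rational(3, 70))) = Add(Rational(-48, 83), Rational(111, 35)) = Rational(7533, 2905) ≈ 2.5931)
Function('f')(u, G) = Pow(Add(Pow(G, 2), Pow(u, 2)), Rational(1, 2))
Add(Function('f')(-197, E), Mul(-1, -4143)) = Add(Pow(Add(Pow(Rational(7533, 2905), 2), Pow(-197, 2)), Rational(1, 2)), Mul(-1, -4143)) = Add(Pow(Add(Rational(56746089, 8439025), 38809), Rational(1, 2)), 4143) = Add(Pow(Rational(327566867314, 8439025), Rational(1, 2)), 4143) = Add(Mul(Rational(1, 2905), Pow(327566867314, Rational(1, 2))), 4143) = Add(4143, Mul(Rational(1, 2905), Pow(327566867314, Rational(1, 2))))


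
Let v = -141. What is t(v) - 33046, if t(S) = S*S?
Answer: -13165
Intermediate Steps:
t(S) = S²
t(v) - 33046 = (-141)² - 33046 = 19881 - 33046 = -13165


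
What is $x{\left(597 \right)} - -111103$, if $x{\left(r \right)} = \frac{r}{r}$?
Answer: $111104$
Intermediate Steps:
$x{\left(r \right)} = 1$
$x{\left(597 \right)} - -111103 = 1 - -111103 = 1 + 111103 = 111104$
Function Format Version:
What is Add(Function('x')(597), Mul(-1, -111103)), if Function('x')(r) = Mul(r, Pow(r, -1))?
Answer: 111104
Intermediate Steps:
Function('x')(r) = 1
Add(Function('x')(597), Mul(-1, -111103)) = Add(1, Mul(-1, -111103)) = Add(1, 111103) = 111104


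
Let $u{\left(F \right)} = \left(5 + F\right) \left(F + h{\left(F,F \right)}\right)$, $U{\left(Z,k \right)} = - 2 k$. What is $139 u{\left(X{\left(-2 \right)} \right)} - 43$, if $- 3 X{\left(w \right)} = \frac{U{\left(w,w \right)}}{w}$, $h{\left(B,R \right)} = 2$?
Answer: $\frac{18517}{9} \approx 2057.4$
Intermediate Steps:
$X{\left(w \right)} = \frac{2}{3}$ ($X{\left(w \right)} = - \frac{- 2 w \frac{1}{w}}{3} = \left(- \frac{1}{3}\right) \left(-2\right) = \frac{2}{3}$)
$u{\left(F \right)} = \left(2 + F\right) \left(5 + F\right)$ ($u{\left(F \right)} = \left(5 + F\right) \left(F + 2\right) = \left(5 + F\right) \left(2 + F\right) = \left(2 + F\right) \left(5 + F\right)$)
$139 u{\left(X{\left(-2 \right)} \right)} - 43 = 139 \left(10 + \left(\frac{2}{3}\right)^{2} + 7 \cdot \frac{2}{3}\right) - 43 = 139 \left(10 + \frac{4}{9} + \frac{14}{3}\right) - 43 = 139 \cdot \frac{136}{9} - 43 = \frac{18904}{9} - 43 = \frac{18517}{9}$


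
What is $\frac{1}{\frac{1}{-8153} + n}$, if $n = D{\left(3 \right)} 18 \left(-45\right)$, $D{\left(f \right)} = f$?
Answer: $- \frac{8153}{19811791} \approx -0.00041152$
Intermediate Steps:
$n = -2430$ ($n = 3 \cdot 18 \left(-45\right) = 54 \left(-45\right) = -2430$)
$\frac{1}{\frac{1}{-8153} + n} = \frac{1}{\frac{1}{-8153} - 2430} = \frac{1}{- \frac{1}{8153} - 2430} = \frac{1}{- \frac{19811791}{8153}} = - \frac{8153}{19811791}$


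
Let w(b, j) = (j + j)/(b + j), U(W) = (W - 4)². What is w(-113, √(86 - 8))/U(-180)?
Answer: -39/107416624 - 113*√78/214833248 ≈ -5.0085e-6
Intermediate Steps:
U(W) = (-4 + W)²
w(b, j) = 2*j/(b + j) (w(b, j) = (2*j)/(b + j) = 2*j/(b + j))
w(-113, √(86 - 8))/U(-180) = (2*√(86 - 8)/(-113 + √(86 - 8)))/((-4 - 180)²) = (2*√78/(-113 + √78))/((-184)²) = (2*√78/(-113 + √78))/33856 = (2*√78/(-113 + √78))*(1/33856) = √78/(16928*(-113 + √78))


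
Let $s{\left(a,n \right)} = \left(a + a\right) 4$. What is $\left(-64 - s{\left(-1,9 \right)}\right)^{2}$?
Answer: $3136$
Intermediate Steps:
$s{\left(a,n \right)} = 8 a$ ($s{\left(a,n \right)} = 2 a 4 = 8 a$)
$\left(-64 - s{\left(-1,9 \right)}\right)^{2} = \left(-64 - 8 \left(-1\right)\right)^{2} = \left(-64 - -8\right)^{2} = \left(-64 + 8\right)^{2} = \left(-56\right)^{2} = 3136$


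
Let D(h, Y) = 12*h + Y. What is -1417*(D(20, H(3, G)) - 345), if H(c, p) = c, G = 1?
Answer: 144534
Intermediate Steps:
D(h, Y) = Y + 12*h
-1417*(D(20, H(3, G)) - 345) = -1417*((3 + 12*20) - 345) = -1417*((3 + 240) - 345) = -1417*(243 - 345) = -1417*(-102) = 144534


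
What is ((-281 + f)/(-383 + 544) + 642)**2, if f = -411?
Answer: 10541128900/25921 ≈ 4.0666e+5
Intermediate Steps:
((-281 + f)/(-383 + 544) + 642)**2 = ((-281 - 411)/(-383 + 544) + 642)**2 = (-692/161 + 642)**2 = (102670/161)**2 = 10541128900/25921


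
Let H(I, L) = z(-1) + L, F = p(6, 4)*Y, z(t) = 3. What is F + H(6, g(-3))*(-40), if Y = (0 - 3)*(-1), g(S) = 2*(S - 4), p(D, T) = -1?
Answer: 437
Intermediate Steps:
g(S) = -8 + 2*S (g(S) = 2*(-4 + S) = -8 + 2*S)
Y = 3 (Y = -3*(-1) = 3)
F = -3 (F = -1*3 = -3)
H(I, L) = 3 + L
F + H(6, g(-3))*(-40) = -3 + (3 + (-8 + 2*(-3)))*(-40) = -3 + (3 + (-8 - 6))*(-40) = -3 + (3 - 14)*(-40) = -3 - 11*(-40) = -3 + 440 = 437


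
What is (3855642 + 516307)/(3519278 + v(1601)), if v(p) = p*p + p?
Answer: 4371949/6084080 ≈ 0.71859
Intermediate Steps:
v(p) = p + p² (v(p) = p² + p = p + p²)
(3855642 + 516307)/(3519278 + v(1601)) = (3855642 + 516307)/(3519278 + 1601*(1 + 1601)) = 4371949/(3519278 + 1601*1602) = 4371949/(3519278 + 2564802) = 4371949/6084080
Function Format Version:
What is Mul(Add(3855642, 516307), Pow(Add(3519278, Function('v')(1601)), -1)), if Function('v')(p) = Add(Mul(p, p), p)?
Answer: Rational(4371949, 6084080) ≈ 0.71859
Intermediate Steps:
Function('v')(p) = Add(p, Pow(p, 2)) (Function('v')(p) = Add(Pow(p, 2), p) = Add(p, Pow(p, 2)))
Mul(Add(3855642, 516307), Pow(Add(3519278, Function('v')(1601)), -1)) = Mul(Add(3855642, 516307), Pow(Add(3519278, Mul(1601, Add(1, 1601))), -1)) = Mul(4371949, Pow(Add(3519278, Mul(1601, 1602)), -1)) = Mul(4371949, Pow(Add(3519278, 2564802), -1)) = Mul(4371949, Pow(6084080, -1)) = Mul(4371949, Rational(1, 6084080)) = Rational(4371949, 6084080)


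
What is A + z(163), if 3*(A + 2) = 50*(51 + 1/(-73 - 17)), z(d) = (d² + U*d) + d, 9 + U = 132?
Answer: 1285978/27 ≈ 47629.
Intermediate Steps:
U = 123 (U = -9 + 132 = 123)
z(d) = d² + 124*d (z(d) = (d² + 123*d) + d = d² + 124*d)
A = 22891/27 (A = -2 + (50*(51 + 1/(-73 - 17)))/3 = -2 + (50*(51 + 1/(-90)))/3 = -2 + (50*(51 - 1/90))/3 = -2 + (50*(4589/90))/3 = -2 + (⅓)*(22945/9) = -2 + 22945/27 = 22891/27 ≈ 847.81)
A + z(163) = 22891/27 + 163*(124 + 163) = 22891/27 + 163*287 = 22891/27 + 46781 = 1285978/27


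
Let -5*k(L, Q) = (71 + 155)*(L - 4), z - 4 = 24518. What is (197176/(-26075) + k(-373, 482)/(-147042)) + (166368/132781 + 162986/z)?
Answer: 32949823135722044/148620341665216575 ≈ 0.22170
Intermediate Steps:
z = 24522 (z = 4 + 24518 = 24522)
k(L, Q) = 904/5 - 226*L/5 (k(L, Q) = -(71 + 155)*(L - 4)/5 = -226*(-4 + L)/5 = -(-904 + 226*L)/5 = 904/5 - 226*L/5)
(197176/(-26075) + k(-373, 482)/(-147042)) + (166368/132781 + 162986/z) = (197176/(-26075) + (904/5 - 226/5*(-373))/(-147042)) + (166368/132781 + 162986/24522) = (197176*(-1/26075) + (904/5 + 84298/5)*(-1/147042)) + (166368*(1/132781) + 162986*(1/24522)) = (-28168/3725 + (85202/5)*(-1/147042)) + (166368/132781 + 81493/12261) = (-28168/3725 - 42601/367605) + 12860560081/1628027841 = -2102677273/273865725 + 12860560081/1628027841 = 32949823135722044/148620341665216575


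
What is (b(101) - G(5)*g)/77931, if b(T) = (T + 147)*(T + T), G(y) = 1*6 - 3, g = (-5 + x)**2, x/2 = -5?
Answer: 49421/77931 ≈ 0.63416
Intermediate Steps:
x = -10 (x = 2*(-5) = -10)
g = 225 (g = (-5 - 10)**2 = (-15)**2 = 225)
G(y) = 3 (G(y) = 6 - 3 = 3)
b(T) = 2*T*(147 + T) (b(T) = (147 + T)*(2*T) = 2*T*(147 + T))
(b(101) - G(5)*g)/77931 = (2*101*(147 + 101) - 3*225)/77931 = (2*101*248 - 1*675)*(1/77931) = (50096 - 675)*(1/77931) = 49421*(1/77931) = 49421/77931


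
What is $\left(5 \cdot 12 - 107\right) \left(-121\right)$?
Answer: $5687$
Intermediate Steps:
$\left(5 \cdot 12 - 107\right) \left(-121\right) = \left(60 - 107\right) \left(-121\right) = \left(-47\right) \left(-121\right) = 5687$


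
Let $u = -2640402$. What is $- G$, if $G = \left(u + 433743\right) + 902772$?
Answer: $1303887$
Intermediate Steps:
$G = -1303887$ ($G = \left(-2640402 + 433743\right) + 902772 = -2206659 + 902772 = -1303887$)
$- G = \left(-1\right) \left(-1303887\right) = 1303887$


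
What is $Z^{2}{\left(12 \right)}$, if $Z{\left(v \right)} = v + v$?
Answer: $576$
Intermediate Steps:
$Z{\left(v \right)} = 2 v$
$Z^{2}{\left(12 \right)} = \left(2 \cdot 12\right)^{2} = 24^{2} = 576$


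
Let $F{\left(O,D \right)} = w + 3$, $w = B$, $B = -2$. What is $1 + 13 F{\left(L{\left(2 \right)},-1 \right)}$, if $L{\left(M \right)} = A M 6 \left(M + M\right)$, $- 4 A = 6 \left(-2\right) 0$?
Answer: $14$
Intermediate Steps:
$A = 0$ ($A = - \frac{6 \left(-2\right) 0}{4} = - \frac{\left(-12\right) 0}{4} = \left(- \frac{1}{4}\right) 0 = 0$)
$w = -2$
$L{\left(M \right)} = 0$ ($L{\left(M \right)} = 0 M 6 \left(M + M\right) = 0 \cdot 6 \cdot 2 M = 0 \cdot 12 M = 0$)
$F{\left(O,D \right)} = 1$ ($F{\left(O,D \right)} = -2 + 3 = 1$)
$1 + 13 F{\left(L{\left(2 \right)},-1 \right)} = 1 + 13 \cdot 1 = 1 + 13 = 14$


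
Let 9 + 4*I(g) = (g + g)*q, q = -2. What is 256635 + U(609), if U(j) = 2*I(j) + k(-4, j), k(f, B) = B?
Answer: 512043/2 ≈ 2.5602e+5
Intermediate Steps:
I(g) = -9/4 - g (I(g) = -9/4 + ((g + g)*(-2))/4 = -9/4 + ((2*g)*(-2))/4 = -9/4 + (-4*g)/4 = -9/4 - g)
U(j) = -9/2 - j (U(j) = 2*(-9/4 - j) + j = (-9/2 - 2*j) + j = -9/2 - j)
256635 + U(609) = 256635 + (-9/2 - 1*609) = 256635 + (-9/2 - 609) = 256635 - 1227/2 = 512043/2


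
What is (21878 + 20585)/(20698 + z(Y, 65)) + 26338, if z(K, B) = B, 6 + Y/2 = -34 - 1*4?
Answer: 546898357/20763 ≈ 26340.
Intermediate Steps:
Y = -88 (Y = -12 + 2*(-34 - 1*4) = -12 + 2*(-34 - 4) = -12 + 2*(-38) = -12 - 76 = -88)
(21878 + 20585)/(20698 + z(Y, 65)) + 26338 = (21878 + 20585)/(20698 + 65) + 26338 = 42463/20763 + 26338 = 546898357/20763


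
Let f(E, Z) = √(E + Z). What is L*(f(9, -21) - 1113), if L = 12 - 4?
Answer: -8904 + 16*I*√3 ≈ -8904.0 + 27.713*I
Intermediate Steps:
L = 8
L*(f(9, -21) - 1113) = 8*(√(9 - 21) - 1113) = 8*(√(-12) - 1113) = 8*(2*I*√3 - 1113) = 8*(-1113 + 2*I*√3) = -8904 + 16*I*√3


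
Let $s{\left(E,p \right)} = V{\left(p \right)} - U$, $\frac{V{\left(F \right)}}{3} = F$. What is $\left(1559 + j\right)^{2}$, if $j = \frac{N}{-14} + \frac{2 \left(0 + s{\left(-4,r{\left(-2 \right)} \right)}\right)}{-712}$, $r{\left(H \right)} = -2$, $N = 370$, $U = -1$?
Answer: $\frac{14586311555209}{6210064} \approx 2.3488 \cdot 10^{6}$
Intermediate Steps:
$V{\left(F \right)} = 3 F$
$s{\left(E,p \right)} = 1 + 3 p$ ($s{\left(E,p \right)} = 3 p - -1 = 3 p + 1 = 1 + 3 p$)
$j = - \frac{65825}{2492}$ ($j = \frac{370}{-14} + \frac{2 \left(0 + \left(1 + 3 \left(-2\right)\right)\right)}{-712} = 370 \left(- \frac{1}{14}\right) + 2 \left(0 + \left(1 - 6\right)\right) \left(- \frac{1}{712}\right) = - \frac{185}{7} + 2 \left(0 - 5\right) \left(- \frac{1}{712}\right) = - \frac{185}{7} + 2 \left(-5\right) \left(- \frac{1}{712}\right) = - \frac{185}{7} - - \frac{5}{356} = - \frac{185}{7} + \frac{5}{356} = - \frac{65825}{2492} \approx -26.415$)
$\left(1559 + j\right)^{2} = \left(1559 - \frac{65825}{2492}\right)^{2} = \left(\frac{3819203}{2492}\right)^{2} = \frac{14586311555209}{6210064}$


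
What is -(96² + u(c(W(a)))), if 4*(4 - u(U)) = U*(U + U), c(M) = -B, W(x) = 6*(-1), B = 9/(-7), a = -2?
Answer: -903479/98 ≈ -9219.2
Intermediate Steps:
B = -9/7 (B = 9*(-⅐) = -9/7 ≈ -1.2857)
W(x) = -6
c(M) = 9/7 (c(M) = -1*(-9/7) = 9/7)
u(U) = 4 - U²/2 (u(U) = 4 - U*(U + U)/4 = 4 - U*2*U/4 = 4 - U²/2)
-(96² + u(c(W(a)))) = -(96² + (4 - (9/7)²/2)) = -(9216 + (4 - ½*81/49)) = -(9216 + (4 - 81/98)) = -(9216 + 311/98) = -1*903479/98 = -903479/98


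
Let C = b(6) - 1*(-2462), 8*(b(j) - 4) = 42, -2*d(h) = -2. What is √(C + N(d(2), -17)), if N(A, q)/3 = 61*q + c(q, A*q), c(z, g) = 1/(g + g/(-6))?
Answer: I*√18494895/170 ≈ 25.297*I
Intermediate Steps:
d(h) = 1 (d(h) = -½*(-2) = 1)
c(z, g) = 6/(5*g) (c(z, g) = 1/(g + g*(-⅙)) = 1/(g - g/6) = 1/(5*g/6) = 6/(5*g))
b(j) = 37/4 (b(j) = 4 + (⅛)*42 = 4 + 21/4 = 37/4)
N(A, q) = 183*q + 18/(5*A*q) (N(A, q) = 3*(61*q + 6/(5*((A*q)))) = 3*(61*q + 6*(1/(A*q))/5) = 3*(61*q + 6/(5*A*q)) = 183*q + 18/(5*A*q))
C = 9885/4 (C = 37/4 - 1*(-2462) = 37/4 + 2462 = 9885/4 ≈ 2471.3)
√(C + N(d(2), -17)) = √(9885/4 + (183*(-17) + (18/5)/(1*(-17)))) = √(9885/4 + (-3111 + (18/5)*1*(-1/17))) = √(9885/4 + (-3111 - 18/85)) = √(9885/4 - 264453/85) = √(-217587/340) = I*√18494895/170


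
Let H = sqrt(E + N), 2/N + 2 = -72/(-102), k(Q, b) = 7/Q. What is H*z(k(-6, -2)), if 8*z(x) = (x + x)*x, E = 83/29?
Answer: 49*sqrt(33495)/22968 ≈ 0.39045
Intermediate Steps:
N = -17/11 (N = 2/(-2 - 72/(-102)) = 2/(-2 - 72*(-1/102)) = 2/(-2 + 12/17) = 2/(-22/17) = 2*(-17/22) = -17/11 ≈ -1.5455)
E = 83/29 (E = 83*(1/29) = 83/29 ≈ 2.8621)
z(x) = x**2/4 (z(x) = ((x + x)*x)/8 = ((2*x)*x)/8 = (2*x**2)/8 = x**2/4)
H = 2*sqrt(33495)/319 (H = sqrt(83/29 - 17/11) = sqrt(420/319) = 2*sqrt(33495)/319 ≈ 1.1474)
H*z(k(-6, -2)) = (2*sqrt(33495)/319)*((7/(-6))**2/4) = (2*sqrt(33495)/319)*((7*(-1/6))**2/4) = (2*sqrt(33495)/319)*((-7/6)**2/4) = (2*sqrt(33495)/319)*((1/4)*(49/36)) = (2*sqrt(33495)/319)*(49/144) = 49*sqrt(33495)/22968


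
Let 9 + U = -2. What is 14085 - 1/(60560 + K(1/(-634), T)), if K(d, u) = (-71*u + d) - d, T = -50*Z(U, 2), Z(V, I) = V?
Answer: 302968349/21510 ≈ 14085.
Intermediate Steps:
U = -11 (U = -9 - 2 = -11)
T = 550 (T = -50*(-11) = 550)
K(d, u) = -71*u (K(d, u) = (d - 71*u) - d = -71*u)
14085 - 1/(60560 + K(1/(-634), T)) = 14085 - 1/(60560 - 71*550) = 14085 - 1/(60560 - 39050) = 14085 - 1/21510 = 302968349/21510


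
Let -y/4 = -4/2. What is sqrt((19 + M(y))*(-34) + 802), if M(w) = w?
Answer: 2*I*sqrt(29) ≈ 10.77*I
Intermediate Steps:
y = 8 (y = -(-16)/2 = -4*(-2) = 8)
sqrt((19 + M(y))*(-34) + 802) = sqrt((19 + 8)*(-34) + 802) = sqrt(27*(-34) + 802) = sqrt(-918 + 802) = sqrt(-116) = 2*I*sqrt(29)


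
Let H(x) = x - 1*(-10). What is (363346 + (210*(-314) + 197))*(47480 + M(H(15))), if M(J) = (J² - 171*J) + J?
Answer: 13051379565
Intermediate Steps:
H(x) = 10 + x (H(x) = x + 10 = 10 + x)
M(J) = J² - 170*J
(363346 + (210*(-314) + 197))*(47480 + M(H(15))) = (363346 + (210*(-314) + 197))*(47480 + (10 + 15)*(-170 + (10 + 15))) = (363346 + (-65940 + 197))*(47480 + 25*(-170 + 25)) = (363346 - 65743)*(47480 + 25*(-145)) = 297603*(47480 - 3625) = 297603*43855 = 13051379565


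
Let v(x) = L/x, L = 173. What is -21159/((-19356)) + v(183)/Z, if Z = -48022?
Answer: 30990415591/28350171876 ≈ 1.0931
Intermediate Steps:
v(x) = 173/x
-21159/((-19356)) + v(183)/Z = -21159/((-19356)) + (173/183)/(-48022) = -21159/((-3226*6)) + (173*(1/183))*(-1/48022) = -21159/(-19356) + (173/183)*(-1/48022) = -21159*(-1/19356) - 173/8788026 = 7053/6452 - 173/8788026 = 30990415591/28350171876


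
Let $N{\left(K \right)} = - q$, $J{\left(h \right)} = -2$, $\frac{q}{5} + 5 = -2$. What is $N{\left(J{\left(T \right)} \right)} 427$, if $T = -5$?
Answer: $14945$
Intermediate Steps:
$q = -35$ ($q = -25 + 5 \left(-2\right) = -25 - 10 = -35$)
$N{\left(K \right)} = 35$ ($N{\left(K \right)} = \left(-1\right) \left(-35\right) = 35$)
$N{\left(J{\left(T \right)} \right)} 427 = 35 \cdot 427 = 14945$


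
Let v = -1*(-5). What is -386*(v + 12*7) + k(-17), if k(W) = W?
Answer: -34371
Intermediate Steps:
v = 5
-386*(v + 12*7) + k(-17) = -386*(5 + 12*7) - 17 = -386*(5 + 84) - 17 = -386*89 - 17 = -34354 - 17 = -34371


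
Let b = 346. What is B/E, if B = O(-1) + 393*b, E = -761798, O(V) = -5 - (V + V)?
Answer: -135975/761798 ≈ -0.17849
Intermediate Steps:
O(V) = -5 - 2*V
B = 135975 (B = (-5 - 2*(-1)) + 393*346 = (-5 + 2) + 135978 = -3 + 135978 = 135975)
B/E = 135975/(-761798) = 135975*(-1/761798) = -135975/761798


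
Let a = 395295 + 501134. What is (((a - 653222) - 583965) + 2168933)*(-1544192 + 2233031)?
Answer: 1259318238825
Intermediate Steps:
a = 896429
(((a - 653222) - 583965) + 2168933)*(-1544192 + 2233031) = (((896429 - 653222) - 583965) + 2168933)*(-1544192 + 2233031) = ((243207 - 583965) + 2168933)*688839 = (-340758 + 2168933)*688839 = 1828175*688839 = 1259318238825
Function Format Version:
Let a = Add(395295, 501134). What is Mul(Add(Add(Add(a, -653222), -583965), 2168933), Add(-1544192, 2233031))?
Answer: 1259318238825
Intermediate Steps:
a = 896429
Mul(Add(Add(Add(a, -653222), -583965), 2168933), Add(-1544192, 2233031)) = Mul(Add(Add(Add(896429, -653222), -583965), 2168933), Add(-1544192, 2233031)) = Mul(Add(Add(243207, -583965), 2168933), 688839) = Mul(Add(-340758, 2168933), 688839) = Mul(1828175, 688839) = 1259318238825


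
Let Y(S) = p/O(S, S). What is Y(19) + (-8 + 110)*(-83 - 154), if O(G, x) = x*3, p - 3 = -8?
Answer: -1377923/57 ≈ -24174.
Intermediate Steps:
p = -5 (p = 3 - 8 = -5)
O(G, x) = 3*x
Y(S) = -5/(3*S) (Y(S) = -5*1/(3*S) = -5/(3*S))
Y(19) + (-8 + 110)*(-83 - 154) = -5/3/19 + (-8 + 110)*(-83 - 154) = -5/3*1/19 + 102*(-237) = -5/57 - 24174 = -1377923/57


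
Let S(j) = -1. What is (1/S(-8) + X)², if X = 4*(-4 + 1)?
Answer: 169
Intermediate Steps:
X = -12 (X = 4*(-3) = -12)
(1/S(-8) + X)² = (1/(-1) - 12)² = (-1 - 12)² = (-13)² = 169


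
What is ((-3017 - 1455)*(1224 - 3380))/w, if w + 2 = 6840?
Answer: 370832/263 ≈ 1410.0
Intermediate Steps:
w = 6838 (w = -2 + 6840 = 6838)
((-3017 - 1455)*(1224 - 3380))/w = ((-3017 - 1455)*(1224 - 3380))/6838 = -4472*(-2156)*(1/6838) = 9641632*(1/6838) = 370832/263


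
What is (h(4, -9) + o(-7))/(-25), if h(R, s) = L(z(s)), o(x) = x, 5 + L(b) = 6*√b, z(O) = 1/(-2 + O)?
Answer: 12/25 - 6*I*√11/275 ≈ 0.48 - 0.072363*I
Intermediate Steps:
L(b) = -5 + 6*√b
h(R, s) = -5 + 6*√(1/(-2 + s))
(h(4, -9) + o(-7))/(-25) = ((-5 + 6*√(1/(-2 - 9))) - 7)/(-25) = -((-5 + 6*√(1/(-11))) - 7)/25 = -((-5 + 6*√(-1/11)) - 7)/25 = -((-5 + 6*(I*√11/11)) - 7)/25 = -((-5 + 6*I*√11/11) - 7)/25 = -(-12 + 6*I*√11/11)/25 = 12/25 - 6*I*√11/275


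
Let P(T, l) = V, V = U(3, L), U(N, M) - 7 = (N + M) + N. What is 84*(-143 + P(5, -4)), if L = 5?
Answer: -10500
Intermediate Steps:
U(N, M) = 7 + M + 2*N (U(N, M) = 7 + ((N + M) + N) = 7 + ((M + N) + N) = 7 + (M + 2*N) = 7 + M + 2*N)
V = 18 (V = 7 + 5 + 2*3 = 7 + 5 + 6 = 18)
P(T, l) = 18
84*(-143 + P(5, -4)) = 84*(-143 + 18) = 84*(-125) = -10500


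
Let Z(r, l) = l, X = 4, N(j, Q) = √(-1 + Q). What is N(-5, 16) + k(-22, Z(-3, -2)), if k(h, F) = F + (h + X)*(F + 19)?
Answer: -308 + √15 ≈ -304.13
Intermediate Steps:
k(h, F) = F + (4 + h)*(19 + F) (k(h, F) = F + (h + 4)*(F + 19) = F + (4 + h)*(19 + F))
N(-5, 16) + k(-22, Z(-3, -2)) = √(-1 + 16) + (76 + 5*(-2) + 19*(-22) - 2*(-22)) = √15 + (76 - 10 - 418 + 44) = √15 - 308 = -308 + √15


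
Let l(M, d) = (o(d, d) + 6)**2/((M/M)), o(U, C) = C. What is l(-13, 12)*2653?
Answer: 859572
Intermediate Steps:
l(M, d) = (6 + d)**2 (l(M, d) = (d + 6)**2/((M/M)) = (6 + d)**2/1 = (6 + d)**2*1 = (6 + d)**2)
l(-13, 12)*2653 = (6 + 12)**2*2653 = 18**2*2653 = 324*2653 = 859572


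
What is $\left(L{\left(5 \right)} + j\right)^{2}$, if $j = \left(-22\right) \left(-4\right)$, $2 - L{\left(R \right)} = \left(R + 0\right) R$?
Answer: $4225$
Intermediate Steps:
$L{\left(R \right)} = 2 - R^{2}$ ($L{\left(R \right)} = 2 - \left(R + 0\right) R = 2 - R R = 2 - R^{2}$)
$j = 88$
$\left(L{\left(5 \right)} + j\right)^{2} = \left(\left(2 - 5^{2}\right) + 88\right)^{2} = \left(\left(2 - 25\right) + 88\right)^{2} = \left(-23 + 88\right)^{2} = 65^{2} = 4225$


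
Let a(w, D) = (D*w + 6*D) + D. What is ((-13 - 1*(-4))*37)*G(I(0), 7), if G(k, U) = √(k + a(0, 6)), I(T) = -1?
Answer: -333*√41 ≈ -2132.2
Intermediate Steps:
a(w, D) = 7*D + D*w (a(w, D) = (6*D + D*w) + D = 7*D + D*w)
G(k, U) = √(42 + k) (G(k, U) = √(k + 6*(7 + 0)) = √(k + 6*7) = √(k + 42) = √(42 + k))
((-13 - 1*(-4))*37)*G(I(0), 7) = ((-13 - 1*(-4))*37)*√(42 - 1) = ((-13 + 4)*37)*√41 = (-9*37)*√41 = -333*√41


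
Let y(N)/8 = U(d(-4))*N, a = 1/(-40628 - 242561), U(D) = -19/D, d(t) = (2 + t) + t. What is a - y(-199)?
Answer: 4282950433/849567 ≈ 5041.3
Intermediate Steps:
d(t) = 2 + 2*t
a = -1/283189 (a = 1/(-283189) = -1/283189 ≈ -3.5312e-6)
y(N) = 76*N/3 (y(N) = 8*((-19/(2 + 2*(-4)))*N) = 8*((-19/(2 - 8))*N) = 8*((-19/(-6))*N) = 8*((-19*(-1/6))*N) = 8*(19*N/6) = 76*N/3)
a - y(-199) = -1/283189 - 76*(-199)/3 = -1/283189 - 1*(-15124/3) = -1/283189 + 15124/3 = 4282950433/849567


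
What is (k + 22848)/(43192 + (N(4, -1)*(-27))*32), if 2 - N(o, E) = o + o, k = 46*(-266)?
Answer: 2653/12094 ≈ 0.21936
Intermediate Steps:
k = -12236
N(o, E) = 2 - 2*o (N(o, E) = 2 - (o + o) = 2 - 2*o)
(k + 22848)/(43192 + (N(4, -1)*(-27))*32) = (-12236 + 22848)/(43192 + ((2 - 2*4)*(-27))*32) = 10612/(43192 + ((2 - 8)*(-27))*32) = 10612/(43192 - 6*(-27)*32) = 10612/(43192 + 162*32) = 10612/(43192 + 5184) = 10612/48376 = 10612*(1/48376) = 2653/12094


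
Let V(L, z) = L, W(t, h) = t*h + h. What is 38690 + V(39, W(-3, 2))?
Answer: 38729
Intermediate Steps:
W(t, h) = h + h*t (W(t, h) = h*t + h = h + h*t)
38690 + V(39, W(-3, 2)) = 38690 + 39 = 38729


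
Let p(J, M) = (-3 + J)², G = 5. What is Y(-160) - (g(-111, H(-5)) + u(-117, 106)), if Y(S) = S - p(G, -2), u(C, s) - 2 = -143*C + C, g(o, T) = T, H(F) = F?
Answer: -16775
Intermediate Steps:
u(C, s) = 2 - 142*C (u(C, s) = 2 + (-143*C + C) = 2 - 142*C)
Y(S) = -4 + S (Y(S) = S - (-3 + 5)² = S - 1*2² = S - 1*4 = S - 4 = -4 + S)
Y(-160) - (g(-111, H(-5)) + u(-117, 106)) = (-4 - 160) - (-5 + (2 - 142*(-117))) = -164 - (-5 + (2 + 16614)) = -164 - (-5 + 16616) = -164 - 1*16611 = -164 - 16611 = -16775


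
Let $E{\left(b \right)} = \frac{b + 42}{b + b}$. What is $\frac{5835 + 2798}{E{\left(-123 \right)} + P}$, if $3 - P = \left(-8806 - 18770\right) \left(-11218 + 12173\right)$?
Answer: $\frac{707906}{2159476833} \approx 0.00032781$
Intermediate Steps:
$E{\left(b \right)} = \frac{42 + b}{2 b}$
$P = 26335083$ ($P = 3 - \left(-8806 - 18770\right) \left(-11218 + 12173\right) = 3 - \left(-27576\right) 955 = 3 - -26335080 = 3 + 26335080 = 26335083$)
$\frac{5835 + 2798}{E{\left(-123 \right)} + P} = \frac{5835 + 2798}{\frac{42 - 123}{2 \left(-123\right)} + 26335083} = \frac{8633}{\frac{1}{2} \left(- \frac{1}{123}\right) \left(-81\right) + 26335083} = \frac{8633}{\frac{27}{82} + 26335083} = \frac{8633}{\frac{2159476833}{82}} = 8633 \cdot \frac{82}{2159476833} = \frac{707906}{2159476833}$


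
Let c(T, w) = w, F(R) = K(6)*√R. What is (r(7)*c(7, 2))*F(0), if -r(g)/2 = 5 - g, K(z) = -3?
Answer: 0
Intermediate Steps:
r(g) = -10 + 2*g (r(g) = -2*(5 - g) = -10 + 2*g)
F(R) = -3*√R
(r(7)*c(7, 2))*F(0) = ((-10 + 2*7)*2)*(-3*√0) = ((-10 + 14)*2)*(-3*0) = (4*2)*0 = 8*0 = 0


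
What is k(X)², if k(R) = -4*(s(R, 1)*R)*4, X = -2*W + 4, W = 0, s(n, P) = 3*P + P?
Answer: 65536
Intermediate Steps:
s(n, P) = 4*P
X = 4 (X = -2*0 + 4 = 0 + 4 = 4)
k(R) = -64*R (k(R) = -4*((4*1)*R)*4 = -4*(4*R)*4 = -4*16*R = -64*R)
k(X)² = (-64*4)² = (-256)² = 65536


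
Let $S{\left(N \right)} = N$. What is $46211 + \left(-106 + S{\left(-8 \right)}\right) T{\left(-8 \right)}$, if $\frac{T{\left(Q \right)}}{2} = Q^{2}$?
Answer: $31619$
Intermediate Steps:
$T{\left(Q \right)} = 2 Q^{2}$
$46211 + \left(-106 + S{\left(-8 \right)}\right) T{\left(-8 \right)} = 46211 + \left(-106 - 8\right) 2 \left(-8\right)^{2} = 46211 - 114 \cdot 2 \cdot 64 = 46211 - 14592 = 31619$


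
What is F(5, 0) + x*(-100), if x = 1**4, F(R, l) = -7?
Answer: -107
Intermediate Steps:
x = 1
F(5, 0) + x*(-100) = -7 + 1*(-100) = -7 - 100 = -107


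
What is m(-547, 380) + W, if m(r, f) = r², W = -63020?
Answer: 236189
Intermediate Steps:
m(-547, 380) + W = (-547)² - 63020 = 299209 - 63020 = 236189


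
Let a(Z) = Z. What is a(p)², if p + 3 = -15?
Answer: 324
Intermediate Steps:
p = -18 (p = -3 - 15 = -18)
a(p)² = (-18)² = 324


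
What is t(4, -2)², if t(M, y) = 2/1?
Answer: 4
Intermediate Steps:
t(M, y) = 2 (t(M, y) = 2*1 = 2)
t(4, -2)² = 2² = 4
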